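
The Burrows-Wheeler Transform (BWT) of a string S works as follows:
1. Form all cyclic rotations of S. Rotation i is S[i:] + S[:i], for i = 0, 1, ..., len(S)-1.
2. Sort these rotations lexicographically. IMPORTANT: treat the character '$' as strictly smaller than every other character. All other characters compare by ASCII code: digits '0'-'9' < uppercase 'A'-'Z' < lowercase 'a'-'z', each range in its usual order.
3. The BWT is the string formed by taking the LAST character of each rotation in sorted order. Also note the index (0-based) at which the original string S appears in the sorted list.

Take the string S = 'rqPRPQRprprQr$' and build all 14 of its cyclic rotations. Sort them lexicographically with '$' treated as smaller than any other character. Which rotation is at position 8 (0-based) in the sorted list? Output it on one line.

Answer: prprQr$rqPRPQR

Derivation:
All 14 rotations (rotation i = S[i:]+S[:i]):
  rot[0] = rqPRPQRprprQr$
  rot[1] = qPRPQRprprQr$r
  rot[2] = PRPQRprprQr$rq
  rot[3] = RPQRprprQr$rqP
  rot[4] = PQRprprQr$rqPR
  rot[5] = QRprprQr$rqPRP
  rot[6] = RprprQr$rqPRPQ
  rot[7] = prprQr$rqPRPQR
  rot[8] = rprQr$rqPRPQRp
  rot[9] = prQr$rqPRPQRpr
  rot[10] = rQr$rqPRPQRprp
  rot[11] = Qr$rqPRPQRprpr
  rot[12] = r$rqPRPQRprprQ
  rot[13] = $rqPRPQRprprQr
Sorted (with $ < everything):
  sorted[0] = $rqPRPQRprprQr
  sorted[1] = PQRprprQr$rqPR
  sorted[2] = PRPQRprprQr$rq
  sorted[3] = QRprprQr$rqPRP
  sorted[4] = Qr$rqPRPQRprpr
  sorted[5] = RPQRprprQr$rqP
  sorted[6] = RprprQr$rqPRPQ
  sorted[7] = prQr$rqPRPQRpr
  sorted[8] = prprQr$rqPRPQR
  sorted[9] = qPRPQRprprQr$r
  sorted[10] = r$rqPRPQRprprQ
  sorted[11] = rQr$rqPRPQRprp
  sorted[12] = rprQr$rqPRPQRp
  sorted[13] = rqPRPQRprprQr$
sorted[8] = prprQr$rqPRPQR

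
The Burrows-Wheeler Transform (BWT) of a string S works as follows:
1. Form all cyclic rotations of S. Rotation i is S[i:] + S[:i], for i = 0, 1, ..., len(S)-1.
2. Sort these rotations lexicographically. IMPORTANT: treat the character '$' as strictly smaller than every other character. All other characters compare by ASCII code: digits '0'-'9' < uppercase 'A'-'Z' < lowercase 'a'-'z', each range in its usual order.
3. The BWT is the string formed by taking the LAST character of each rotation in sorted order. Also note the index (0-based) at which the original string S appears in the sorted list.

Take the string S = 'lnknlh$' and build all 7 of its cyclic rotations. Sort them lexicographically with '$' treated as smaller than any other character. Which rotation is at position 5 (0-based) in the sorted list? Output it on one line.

All 7 rotations (rotation i = S[i:]+S[:i]):
  rot[0] = lnknlh$
  rot[1] = nknlh$l
  rot[2] = knlh$ln
  rot[3] = nlh$lnk
  rot[4] = lh$lnkn
  rot[5] = h$lnknl
  rot[6] = $lnknlh
Sorted (with $ < everything):
  sorted[0] = $lnknlh
  sorted[1] = h$lnknl
  sorted[2] = knlh$ln
  sorted[3] = lh$lnkn
  sorted[4] = lnknlh$
  sorted[5] = nknlh$l
  sorted[6] = nlh$lnk
sorted[5] = nknlh$l

Answer: nknlh$l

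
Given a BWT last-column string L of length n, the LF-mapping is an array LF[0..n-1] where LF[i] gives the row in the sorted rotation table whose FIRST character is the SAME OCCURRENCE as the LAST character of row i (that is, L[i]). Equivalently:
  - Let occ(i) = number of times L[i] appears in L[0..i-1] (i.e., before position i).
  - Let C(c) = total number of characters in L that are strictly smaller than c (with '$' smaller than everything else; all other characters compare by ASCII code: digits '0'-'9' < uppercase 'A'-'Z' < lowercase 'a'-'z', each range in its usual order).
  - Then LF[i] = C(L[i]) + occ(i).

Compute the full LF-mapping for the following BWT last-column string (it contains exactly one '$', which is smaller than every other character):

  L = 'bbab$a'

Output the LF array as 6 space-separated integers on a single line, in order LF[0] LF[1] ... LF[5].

Answer: 3 4 1 5 0 2

Derivation:
Char counts: '$':1, 'a':2, 'b':3
C (first-col start): C('$')=0, C('a')=1, C('b')=3
L[0]='b': occ=0, LF[0]=C('b')+0=3+0=3
L[1]='b': occ=1, LF[1]=C('b')+1=3+1=4
L[2]='a': occ=0, LF[2]=C('a')+0=1+0=1
L[3]='b': occ=2, LF[3]=C('b')+2=3+2=5
L[4]='$': occ=0, LF[4]=C('$')+0=0+0=0
L[5]='a': occ=1, LF[5]=C('a')+1=1+1=2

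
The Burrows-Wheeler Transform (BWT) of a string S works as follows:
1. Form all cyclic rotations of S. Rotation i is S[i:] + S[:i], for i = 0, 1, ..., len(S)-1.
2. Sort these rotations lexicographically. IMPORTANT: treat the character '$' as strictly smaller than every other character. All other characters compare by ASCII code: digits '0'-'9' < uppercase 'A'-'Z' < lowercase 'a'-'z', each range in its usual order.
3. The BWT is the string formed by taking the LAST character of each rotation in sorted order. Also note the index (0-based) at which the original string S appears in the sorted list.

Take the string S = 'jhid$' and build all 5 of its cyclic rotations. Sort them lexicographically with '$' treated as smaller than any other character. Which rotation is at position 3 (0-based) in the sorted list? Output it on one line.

Answer: id$jh

Derivation:
All 5 rotations (rotation i = S[i:]+S[:i]):
  rot[0] = jhid$
  rot[1] = hid$j
  rot[2] = id$jh
  rot[3] = d$jhi
  rot[4] = $jhid
Sorted (with $ < everything):
  sorted[0] = $jhid
  sorted[1] = d$jhi
  sorted[2] = hid$j
  sorted[3] = id$jh
  sorted[4] = jhid$
sorted[3] = id$jh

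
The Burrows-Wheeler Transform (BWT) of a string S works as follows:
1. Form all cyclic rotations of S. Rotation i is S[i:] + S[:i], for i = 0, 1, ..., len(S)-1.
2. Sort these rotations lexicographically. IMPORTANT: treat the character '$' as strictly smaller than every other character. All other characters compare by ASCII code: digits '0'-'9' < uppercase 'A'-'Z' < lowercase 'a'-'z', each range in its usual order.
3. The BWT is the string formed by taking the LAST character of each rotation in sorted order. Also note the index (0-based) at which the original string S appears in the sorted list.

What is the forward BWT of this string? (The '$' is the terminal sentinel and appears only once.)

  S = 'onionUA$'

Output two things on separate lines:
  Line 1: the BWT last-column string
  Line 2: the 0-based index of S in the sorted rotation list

Answer: AUnnooi$
7

Derivation:
All 8 rotations (rotation i = S[i:]+S[:i]):
  rot[0] = onionUA$
  rot[1] = nionUA$o
  rot[2] = ionUA$on
  rot[3] = onUA$oni
  rot[4] = nUA$onio
  rot[5] = UA$onion
  rot[6] = A$onionU
  rot[7] = $onionUA
Sorted (with $ < everything):
  sorted[0] = $onionUA  (last char: 'A')
  sorted[1] = A$onionU  (last char: 'U')
  sorted[2] = UA$onion  (last char: 'n')
  sorted[3] = ionUA$on  (last char: 'n')
  sorted[4] = nUA$onio  (last char: 'o')
  sorted[5] = nionUA$o  (last char: 'o')
  sorted[6] = onUA$oni  (last char: 'i')
  sorted[7] = onionUA$  (last char: '$')
Last column: AUnnooi$
Original string S is at sorted index 7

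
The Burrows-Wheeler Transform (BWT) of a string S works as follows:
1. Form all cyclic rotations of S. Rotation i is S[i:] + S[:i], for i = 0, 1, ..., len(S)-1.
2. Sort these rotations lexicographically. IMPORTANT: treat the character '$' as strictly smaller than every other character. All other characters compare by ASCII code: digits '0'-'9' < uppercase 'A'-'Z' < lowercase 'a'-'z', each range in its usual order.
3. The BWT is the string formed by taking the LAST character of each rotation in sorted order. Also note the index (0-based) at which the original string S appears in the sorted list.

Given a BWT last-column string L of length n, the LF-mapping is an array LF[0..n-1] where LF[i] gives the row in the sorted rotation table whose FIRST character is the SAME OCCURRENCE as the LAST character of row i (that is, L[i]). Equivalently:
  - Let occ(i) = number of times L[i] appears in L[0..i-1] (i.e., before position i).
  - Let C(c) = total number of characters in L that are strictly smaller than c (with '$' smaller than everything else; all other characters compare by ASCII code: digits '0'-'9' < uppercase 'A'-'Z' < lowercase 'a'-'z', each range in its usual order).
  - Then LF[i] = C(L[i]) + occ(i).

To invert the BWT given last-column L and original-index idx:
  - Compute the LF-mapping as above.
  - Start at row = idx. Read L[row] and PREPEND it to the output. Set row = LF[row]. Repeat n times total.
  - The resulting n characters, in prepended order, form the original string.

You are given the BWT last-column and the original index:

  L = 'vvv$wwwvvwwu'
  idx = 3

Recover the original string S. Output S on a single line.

Answer: vuwwwvwvwvv$

Derivation:
LF mapping: 2 3 4 0 7 8 9 5 6 10 11 1
Walk LF starting at row 3, prepending L[row]:
  step 1: row=3, L[3]='$', prepend. Next row=LF[3]=0
  step 2: row=0, L[0]='v', prepend. Next row=LF[0]=2
  step 3: row=2, L[2]='v', prepend. Next row=LF[2]=4
  step 4: row=4, L[4]='w', prepend. Next row=LF[4]=7
  step 5: row=7, L[7]='v', prepend. Next row=LF[7]=5
  step 6: row=5, L[5]='w', prepend. Next row=LF[5]=8
  step 7: row=8, L[8]='v', prepend. Next row=LF[8]=6
  step 8: row=6, L[6]='w', prepend. Next row=LF[6]=9
  step 9: row=9, L[9]='w', prepend. Next row=LF[9]=10
  step 10: row=10, L[10]='w', prepend. Next row=LF[10]=11
  step 11: row=11, L[11]='u', prepend. Next row=LF[11]=1
  step 12: row=1, L[1]='v', prepend. Next row=LF[1]=3
Reversed output: vuwwwvwvwvv$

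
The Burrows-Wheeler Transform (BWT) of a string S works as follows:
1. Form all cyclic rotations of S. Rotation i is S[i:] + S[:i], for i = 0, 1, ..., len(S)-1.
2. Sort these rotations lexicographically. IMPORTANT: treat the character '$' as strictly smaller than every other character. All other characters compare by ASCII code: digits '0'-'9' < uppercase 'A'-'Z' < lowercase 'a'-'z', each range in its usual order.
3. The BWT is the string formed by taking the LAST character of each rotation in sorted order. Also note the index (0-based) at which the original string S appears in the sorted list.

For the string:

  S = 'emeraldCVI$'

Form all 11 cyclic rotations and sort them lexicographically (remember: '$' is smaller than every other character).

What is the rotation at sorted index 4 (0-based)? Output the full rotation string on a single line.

Answer: aldCVI$emer

Derivation:
All 11 rotations (rotation i = S[i:]+S[:i]):
  rot[0] = emeraldCVI$
  rot[1] = meraldCVI$e
  rot[2] = eraldCVI$em
  rot[3] = raldCVI$eme
  rot[4] = aldCVI$emer
  rot[5] = ldCVI$emera
  rot[6] = dCVI$emeral
  rot[7] = CVI$emerald
  rot[8] = VI$emeraldC
  rot[9] = I$emeraldCV
  rot[10] = $emeraldCVI
Sorted (with $ < everything):
  sorted[0] = $emeraldCVI
  sorted[1] = CVI$emerald
  sorted[2] = I$emeraldCV
  sorted[3] = VI$emeraldC
  sorted[4] = aldCVI$emer
  sorted[5] = dCVI$emeral
  sorted[6] = emeraldCVI$
  sorted[7] = eraldCVI$em
  sorted[8] = ldCVI$emera
  sorted[9] = meraldCVI$e
  sorted[10] = raldCVI$eme
sorted[4] = aldCVI$emer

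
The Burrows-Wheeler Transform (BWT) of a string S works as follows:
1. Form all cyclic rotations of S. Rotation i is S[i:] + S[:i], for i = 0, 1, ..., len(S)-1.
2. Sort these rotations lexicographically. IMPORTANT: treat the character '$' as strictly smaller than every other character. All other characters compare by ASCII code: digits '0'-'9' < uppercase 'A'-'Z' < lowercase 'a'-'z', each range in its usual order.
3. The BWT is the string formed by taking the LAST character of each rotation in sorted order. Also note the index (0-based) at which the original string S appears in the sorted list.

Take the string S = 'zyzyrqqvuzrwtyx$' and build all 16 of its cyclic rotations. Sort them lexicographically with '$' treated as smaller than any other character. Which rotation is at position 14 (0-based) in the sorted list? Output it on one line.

Answer: zyrqqvuzrwtyx$zy

Derivation:
All 16 rotations (rotation i = S[i:]+S[:i]):
  rot[0] = zyzyrqqvuzrwtyx$
  rot[1] = yzyrqqvuzrwtyx$z
  rot[2] = zyrqqvuzrwtyx$zy
  rot[3] = yrqqvuzrwtyx$zyz
  rot[4] = rqqvuzrwtyx$zyzy
  rot[5] = qqvuzrwtyx$zyzyr
  rot[6] = qvuzrwtyx$zyzyrq
  rot[7] = vuzrwtyx$zyzyrqq
  rot[8] = uzrwtyx$zyzyrqqv
  rot[9] = zrwtyx$zyzyrqqvu
  rot[10] = rwtyx$zyzyrqqvuz
  rot[11] = wtyx$zyzyrqqvuzr
  rot[12] = tyx$zyzyrqqvuzrw
  rot[13] = yx$zyzyrqqvuzrwt
  rot[14] = x$zyzyrqqvuzrwty
  rot[15] = $zyzyrqqvuzrwtyx
Sorted (with $ < everything):
  sorted[0] = $zyzyrqqvuzrwtyx
  sorted[1] = qqvuzrwtyx$zyzyr
  sorted[2] = qvuzrwtyx$zyzyrq
  sorted[3] = rqqvuzrwtyx$zyzy
  sorted[4] = rwtyx$zyzyrqqvuz
  sorted[5] = tyx$zyzyrqqvuzrw
  sorted[6] = uzrwtyx$zyzyrqqv
  sorted[7] = vuzrwtyx$zyzyrqq
  sorted[8] = wtyx$zyzyrqqvuzr
  sorted[9] = x$zyzyrqqvuzrwty
  sorted[10] = yrqqvuzrwtyx$zyz
  sorted[11] = yx$zyzyrqqvuzrwt
  sorted[12] = yzyrqqvuzrwtyx$z
  sorted[13] = zrwtyx$zyzyrqqvu
  sorted[14] = zyrqqvuzrwtyx$zy
  sorted[15] = zyzyrqqvuzrwtyx$
sorted[14] = zyrqqvuzrwtyx$zy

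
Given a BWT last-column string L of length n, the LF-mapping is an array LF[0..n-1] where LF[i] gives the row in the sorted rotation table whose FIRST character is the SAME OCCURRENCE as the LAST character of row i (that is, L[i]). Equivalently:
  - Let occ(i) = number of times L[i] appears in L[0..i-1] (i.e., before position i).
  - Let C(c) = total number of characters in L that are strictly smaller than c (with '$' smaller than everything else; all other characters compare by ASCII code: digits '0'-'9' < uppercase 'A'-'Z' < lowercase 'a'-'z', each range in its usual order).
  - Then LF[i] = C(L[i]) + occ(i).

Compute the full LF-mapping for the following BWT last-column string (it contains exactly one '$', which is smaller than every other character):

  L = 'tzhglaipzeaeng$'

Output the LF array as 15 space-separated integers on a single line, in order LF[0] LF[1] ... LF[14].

Answer: 12 13 7 5 9 1 8 11 14 3 2 4 10 6 0

Derivation:
Char counts: '$':1, 'a':2, 'e':2, 'g':2, 'h':1, 'i':1, 'l':1, 'n':1, 'p':1, 't':1, 'z':2
C (first-col start): C('$')=0, C('a')=1, C('e')=3, C('g')=5, C('h')=7, C('i')=8, C('l')=9, C('n')=10, C('p')=11, C('t')=12, C('z')=13
L[0]='t': occ=0, LF[0]=C('t')+0=12+0=12
L[1]='z': occ=0, LF[1]=C('z')+0=13+0=13
L[2]='h': occ=0, LF[2]=C('h')+0=7+0=7
L[3]='g': occ=0, LF[3]=C('g')+0=5+0=5
L[4]='l': occ=0, LF[4]=C('l')+0=9+0=9
L[5]='a': occ=0, LF[5]=C('a')+0=1+0=1
L[6]='i': occ=0, LF[6]=C('i')+0=8+0=8
L[7]='p': occ=0, LF[7]=C('p')+0=11+0=11
L[8]='z': occ=1, LF[8]=C('z')+1=13+1=14
L[9]='e': occ=0, LF[9]=C('e')+0=3+0=3
L[10]='a': occ=1, LF[10]=C('a')+1=1+1=2
L[11]='e': occ=1, LF[11]=C('e')+1=3+1=4
L[12]='n': occ=0, LF[12]=C('n')+0=10+0=10
L[13]='g': occ=1, LF[13]=C('g')+1=5+1=6
L[14]='$': occ=0, LF[14]=C('$')+0=0+0=0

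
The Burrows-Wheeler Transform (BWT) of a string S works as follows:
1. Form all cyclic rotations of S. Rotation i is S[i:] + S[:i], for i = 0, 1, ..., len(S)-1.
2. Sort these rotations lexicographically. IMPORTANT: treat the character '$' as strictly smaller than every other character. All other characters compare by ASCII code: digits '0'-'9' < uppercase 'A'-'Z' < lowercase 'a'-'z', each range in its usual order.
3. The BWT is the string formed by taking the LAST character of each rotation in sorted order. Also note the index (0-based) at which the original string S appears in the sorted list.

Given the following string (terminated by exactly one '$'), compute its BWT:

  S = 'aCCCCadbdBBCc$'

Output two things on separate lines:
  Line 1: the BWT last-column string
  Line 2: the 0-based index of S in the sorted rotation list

Answer: cdBaCCCB$CdCba
8

Derivation:
All 14 rotations (rotation i = S[i:]+S[:i]):
  rot[0] = aCCCCadbdBBCc$
  rot[1] = CCCCadbdBBCc$a
  rot[2] = CCCadbdBBCc$aC
  rot[3] = CCadbdBBCc$aCC
  rot[4] = CadbdBBCc$aCCC
  rot[5] = adbdBBCc$aCCCC
  rot[6] = dbdBBCc$aCCCCa
  rot[7] = bdBBCc$aCCCCad
  rot[8] = dBBCc$aCCCCadb
  rot[9] = BBCc$aCCCCadbd
  rot[10] = BCc$aCCCCadbdB
  rot[11] = Cc$aCCCCadbdBB
  rot[12] = c$aCCCCadbdBBC
  rot[13] = $aCCCCadbdBBCc
Sorted (with $ < everything):
  sorted[0] = $aCCCCadbdBBCc  (last char: 'c')
  sorted[1] = BBCc$aCCCCadbd  (last char: 'd')
  sorted[2] = BCc$aCCCCadbdB  (last char: 'B')
  sorted[3] = CCCCadbdBBCc$a  (last char: 'a')
  sorted[4] = CCCadbdBBCc$aC  (last char: 'C')
  sorted[5] = CCadbdBBCc$aCC  (last char: 'C')
  sorted[6] = CadbdBBCc$aCCC  (last char: 'C')
  sorted[7] = Cc$aCCCCadbdBB  (last char: 'B')
  sorted[8] = aCCCCadbdBBCc$  (last char: '$')
  sorted[9] = adbdBBCc$aCCCC  (last char: 'C')
  sorted[10] = bdBBCc$aCCCCad  (last char: 'd')
  sorted[11] = c$aCCCCadbdBBC  (last char: 'C')
  sorted[12] = dBBCc$aCCCCadb  (last char: 'b')
  sorted[13] = dbdBBCc$aCCCCa  (last char: 'a')
Last column: cdBaCCCB$CdCba
Original string S is at sorted index 8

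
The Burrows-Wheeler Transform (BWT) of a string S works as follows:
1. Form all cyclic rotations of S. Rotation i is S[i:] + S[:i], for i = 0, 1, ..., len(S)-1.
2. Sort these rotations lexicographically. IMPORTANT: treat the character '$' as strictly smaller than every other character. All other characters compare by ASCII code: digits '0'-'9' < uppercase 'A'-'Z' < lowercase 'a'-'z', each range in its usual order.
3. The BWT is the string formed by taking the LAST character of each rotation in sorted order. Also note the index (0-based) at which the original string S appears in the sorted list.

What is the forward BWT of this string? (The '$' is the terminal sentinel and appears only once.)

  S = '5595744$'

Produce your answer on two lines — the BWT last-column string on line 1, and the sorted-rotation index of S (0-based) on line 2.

Answer: 447$9555
3

Derivation:
All 8 rotations (rotation i = S[i:]+S[:i]):
  rot[0] = 5595744$
  rot[1] = 595744$5
  rot[2] = 95744$55
  rot[3] = 5744$559
  rot[4] = 744$5595
  rot[5] = 44$55957
  rot[6] = 4$559574
  rot[7] = $5595744
Sorted (with $ < everything):
  sorted[0] = $5595744  (last char: '4')
  sorted[1] = 4$559574  (last char: '4')
  sorted[2] = 44$55957  (last char: '7')
  sorted[3] = 5595744$  (last char: '$')
  sorted[4] = 5744$559  (last char: '9')
  sorted[5] = 595744$5  (last char: '5')
  sorted[6] = 744$5595  (last char: '5')
  sorted[7] = 95744$55  (last char: '5')
Last column: 447$9555
Original string S is at sorted index 3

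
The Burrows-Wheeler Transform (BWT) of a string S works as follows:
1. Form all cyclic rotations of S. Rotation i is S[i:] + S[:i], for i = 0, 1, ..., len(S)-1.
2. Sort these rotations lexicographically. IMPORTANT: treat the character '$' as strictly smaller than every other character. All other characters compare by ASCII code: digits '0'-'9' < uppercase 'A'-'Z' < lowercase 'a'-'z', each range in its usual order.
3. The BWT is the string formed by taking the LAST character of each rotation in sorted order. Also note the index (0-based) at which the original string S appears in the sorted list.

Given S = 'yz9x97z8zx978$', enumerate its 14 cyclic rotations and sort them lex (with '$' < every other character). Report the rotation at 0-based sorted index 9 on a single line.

All 14 rotations (rotation i = S[i:]+S[:i]):
  rot[0] = yz9x97z8zx978$
  rot[1] = z9x97z8zx978$y
  rot[2] = 9x97z8zx978$yz
  rot[3] = x97z8zx978$yz9
  rot[4] = 97z8zx978$yz9x
  rot[5] = 7z8zx978$yz9x9
  rot[6] = z8zx978$yz9x97
  rot[7] = 8zx978$yz9x97z
  rot[8] = zx978$yz9x97z8
  rot[9] = x978$yz9x97z8z
  rot[10] = 978$yz9x97z8zx
  rot[11] = 78$yz9x97z8zx9
  rot[12] = 8$yz9x97z8zx97
  rot[13] = $yz9x97z8zx978
Sorted (with $ < everything):
  sorted[0] = $yz9x97z8zx978
  sorted[1] = 78$yz9x97z8zx9
  sorted[2] = 7z8zx978$yz9x9
  sorted[3] = 8$yz9x97z8zx97
  sorted[4] = 8zx978$yz9x97z
  sorted[5] = 978$yz9x97z8zx
  sorted[6] = 97z8zx978$yz9x
  sorted[7] = 9x97z8zx978$yz
  sorted[8] = x978$yz9x97z8z
  sorted[9] = x97z8zx978$yz9
  sorted[10] = yz9x97z8zx978$
  sorted[11] = z8zx978$yz9x97
  sorted[12] = z9x97z8zx978$y
  sorted[13] = zx978$yz9x97z8
sorted[9] = x97z8zx978$yz9

Answer: x97z8zx978$yz9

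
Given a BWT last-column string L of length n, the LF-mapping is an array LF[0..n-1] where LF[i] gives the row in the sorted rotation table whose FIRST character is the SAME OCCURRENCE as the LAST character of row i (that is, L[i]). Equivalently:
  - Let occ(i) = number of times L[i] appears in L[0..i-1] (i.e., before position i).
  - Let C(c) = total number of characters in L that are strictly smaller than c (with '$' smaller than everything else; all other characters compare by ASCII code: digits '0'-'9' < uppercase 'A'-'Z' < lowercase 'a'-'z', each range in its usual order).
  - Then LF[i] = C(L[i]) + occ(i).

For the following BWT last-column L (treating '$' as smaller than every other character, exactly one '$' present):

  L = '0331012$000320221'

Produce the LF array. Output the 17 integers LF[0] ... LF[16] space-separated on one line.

Char counts: '$':1, '0':6, '1':3, '2':4, '3':3
C (first-col start): C('$')=0, C('0')=1, C('1')=7, C('2')=10, C('3')=14
L[0]='0': occ=0, LF[0]=C('0')+0=1+0=1
L[1]='3': occ=0, LF[1]=C('3')+0=14+0=14
L[2]='3': occ=1, LF[2]=C('3')+1=14+1=15
L[3]='1': occ=0, LF[3]=C('1')+0=7+0=7
L[4]='0': occ=1, LF[4]=C('0')+1=1+1=2
L[5]='1': occ=1, LF[5]=C('1')+1=7+1=8
L[6]='2': occ=0, LF[6]=C('2')+0=10+0=10
L[7]='$': occ=0, LF[7]=C('$')+0=0+0=0
L[8]='0': occ=2, LF[8]=C('0')+2=1+2=3
L[9]='0': occ=3, LF[9]=C('0')+3=1+3=4
L[10]='0': occ=4, LF[10]=C('0')+4=1+4=5
L[11]='3': occ=2, LF[11]=C('3')+2=14+2=16
L[12]='2': occ=1, LF[12]=C('2')+1=10+1=11
L[13]='0': occ=5, LF[13]=C('0')+5=1+5=6
L[14]='2': occ=2, LF[14]=C('2')+2=10+2=12
L[15]='2': occ=3, LF[15]=C('2')+3=10+3=13
L[16]='1': occ=2, LF[16]=C('1')+2=7+2=9

Answer: 1 14 15 7 2 8 10 0 3 4 5 16 11 6 12 13 9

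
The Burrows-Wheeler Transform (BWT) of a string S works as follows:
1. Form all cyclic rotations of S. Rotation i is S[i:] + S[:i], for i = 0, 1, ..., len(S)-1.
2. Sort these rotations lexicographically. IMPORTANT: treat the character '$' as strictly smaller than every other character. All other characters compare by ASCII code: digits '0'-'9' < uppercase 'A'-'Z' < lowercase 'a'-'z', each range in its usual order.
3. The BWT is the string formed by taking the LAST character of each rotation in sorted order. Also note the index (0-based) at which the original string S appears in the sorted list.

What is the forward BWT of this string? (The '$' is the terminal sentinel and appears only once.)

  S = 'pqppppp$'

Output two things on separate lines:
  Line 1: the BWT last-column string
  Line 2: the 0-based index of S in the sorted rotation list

All 8 rotations (rotation i = S[i:]+S[:i]):
  rot[0] = pqppppp$
  rot[1] = qppppp$p
  rot[2] = ppppp$pq
  rot[3] = pppp$pqp
  rot[4] = ppp$pqpp
  rot[5] = pp$pqppp
  rot[6] = p$pqpppp
  rot[7] = $pqppppp
Sorted (with $ < everything):
  sorted[0] = $pqppppp  (last char: 'p')
  sorted[1] = p$pqpppp  (last char: 'p')
  sorted[2] = pp$pqppp  (last char: 'p')
  sorted[3] = ppp$pqpp  (last char: 'p')
  sorted[4] = pppp$pqp  (last char: 'p')
  sorted[5] = ppppp$pq  (last char: 'q')
  sorted[6] = pqppppp$  (last char: '$')
  sorted[7] = qppppp$p  (last char: 'p')
Last column: pppppq$p
Original string S is at sorted index 6

Answer: pppppq$p
6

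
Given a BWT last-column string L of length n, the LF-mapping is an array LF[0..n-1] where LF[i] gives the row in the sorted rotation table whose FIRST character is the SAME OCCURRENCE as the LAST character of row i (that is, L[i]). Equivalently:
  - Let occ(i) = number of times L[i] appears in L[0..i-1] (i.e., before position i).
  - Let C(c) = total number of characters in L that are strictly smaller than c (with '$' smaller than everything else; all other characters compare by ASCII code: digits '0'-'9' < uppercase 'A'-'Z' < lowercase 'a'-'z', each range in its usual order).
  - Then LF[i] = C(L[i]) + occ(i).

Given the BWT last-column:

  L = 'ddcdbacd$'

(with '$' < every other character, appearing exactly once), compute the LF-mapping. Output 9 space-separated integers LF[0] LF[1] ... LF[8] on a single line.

Answer: 5 6 3 7 2 1 4 8 0

Derivation:
Char counts: '$':1, 'a':1, 'b':1, 'c':2, 'd':4
C (first-col start): C('$')=0, C('a')=1, C('b')=2, C('c')=3, C('d')=5
L[0]='d': occ=0, LF[0]=C('d')+0=5+0=5
L[1]='d': occ=1, LF[1]=C('d')+1=5+1=6
L[2]='c': occ=0, LF[2]=C('c')+0=3+0=3
L[3]='d': occ=2, LF[3]=C('d')+2=5+2=7
L[4]='b': occ=0, LF[4]=C('b')+0=2+0=2
L[5]='a': occ=0, LF[5]=C('a')+0=1+0=1
L[6]='c': occ=1, LF[6]=C('c')+1=3+1=4
L[7]='d': occ=3, LF[7]=C('d')+3=5+3=8
L[8]='$': occ=0, LF[8]=C('$')+0=0+0=0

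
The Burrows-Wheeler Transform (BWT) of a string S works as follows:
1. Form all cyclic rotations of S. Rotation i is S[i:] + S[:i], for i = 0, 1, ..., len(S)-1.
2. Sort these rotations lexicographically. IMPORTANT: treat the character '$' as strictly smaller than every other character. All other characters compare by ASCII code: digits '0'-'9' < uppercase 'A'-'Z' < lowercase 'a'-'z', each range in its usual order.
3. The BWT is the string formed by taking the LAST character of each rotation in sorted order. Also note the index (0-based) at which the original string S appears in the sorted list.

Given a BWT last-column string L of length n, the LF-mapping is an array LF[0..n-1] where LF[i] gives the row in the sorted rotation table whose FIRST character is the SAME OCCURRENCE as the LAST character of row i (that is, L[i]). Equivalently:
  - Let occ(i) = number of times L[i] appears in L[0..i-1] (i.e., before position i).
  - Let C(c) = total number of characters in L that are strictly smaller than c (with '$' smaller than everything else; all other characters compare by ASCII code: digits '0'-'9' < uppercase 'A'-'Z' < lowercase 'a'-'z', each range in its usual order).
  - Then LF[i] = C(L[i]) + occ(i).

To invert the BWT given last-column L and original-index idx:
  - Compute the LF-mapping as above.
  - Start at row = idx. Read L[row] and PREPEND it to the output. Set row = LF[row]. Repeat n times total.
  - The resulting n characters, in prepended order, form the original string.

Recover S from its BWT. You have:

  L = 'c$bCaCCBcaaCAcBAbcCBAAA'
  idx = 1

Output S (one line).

Answer: ACCBBaAcCbaCAcbAaCAcBc$

Derivation:
LF mapping: 19 0 17 9 14 10 11 6 20 15 16 12 1 21 7 2 18 22 13 8 3 4 5
Walk LF starting at row 1, prepending L[row]:
  step 1: row=1, L[1]='$', prepend. Next row=LF[1]=0
  step 2: row=0, L[0]='c', prepend. Next row=LF[0]=19
  step 3: row=19, L[19]='B', prepend. Next row=LF[19]=8
  step 4: row=8, L[8]='c', prepend. Next row=LF[8]=20
  step 5: row=20, L[20]='A', prepend. Next row=LF[20]=3
  step 6: row=3, L[3]='C', prepend. Next row=LF[3]=9
  step 7: row=9, L[9]='a', prepend. Next row=LF[9]=15
  step 8: row=15, L[15]='A', prepend. Next row=LF[15]=2
  step 9: row=2, L[2]='b', prepend. Next row=LF[2]=17
  step 10: row=17, L[17]='c', prepend. Next row=LF[17]=22
  step 11: row=22, L[22]='A', prepend. Next row=LF[22]=5
  step 12: row=5, L[5]='C', prepend. Next row=LF[5]=10
  step 13: row=10, L[10]='a', prepend. Next row=LF[10]=16
  step 14: row=16, L[16]='b', prepend. Next row=LF[16]=18
  step 15: row=18, L[18]='C', prepend. Next row=LF[18]=13
  step 16: row=13, L[13]='c', prepend. Next row=LF[13]=21
  step 17: row=21, L[21]='A', prepend. Next row=LF[21]=4
  step 18: row=4, L[4]='a', prepend. Next row=LF[4]=14
  step 19: row=14, L[14]='B', prepend. Next row=LF[14]=7
  step 20: row=7, L[7]='B', prepend. Next row=LF[7]=6
  step 21: row=6, L[6]='C', prepend. Next row=LF[6]=11
  step 22: row=11, L[11]='C', prepend. Next row=LF[11]=12
  step 23: row=12, L[12]='A', prepend. Next row=LF[12]=1
Reversed output: ACCBBaAcCbaCAcbAaCAcBc$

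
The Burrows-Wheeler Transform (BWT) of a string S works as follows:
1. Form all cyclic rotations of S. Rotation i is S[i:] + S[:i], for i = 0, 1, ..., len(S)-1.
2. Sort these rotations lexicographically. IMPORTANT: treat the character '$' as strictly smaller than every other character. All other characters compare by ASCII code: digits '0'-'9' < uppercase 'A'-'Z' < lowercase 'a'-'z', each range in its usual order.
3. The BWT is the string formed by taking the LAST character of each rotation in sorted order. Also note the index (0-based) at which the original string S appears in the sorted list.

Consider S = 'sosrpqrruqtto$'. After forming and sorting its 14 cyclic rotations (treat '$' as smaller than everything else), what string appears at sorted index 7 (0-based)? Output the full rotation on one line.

All 14 rotations (rotation i = S[i:]+S[:i]):
  rot[0] = sosrpqrruqtto$
  rot[1] = osrpqrruqtto$s
  rot[2] = srpqrruqtto$so
  rot[3] = rpqrruqtto$sos
  rot[4] = pqrruqtto$sosr
  rot[5] = qrruqtto$sosrp
  rot[6] = rruqtto$sosrpq
  rot[7] = ruqtto$sosrpqr
  rot[8] = uqtto$sosrpqrr
  rot[9] = qtto$sosrpqrru
  rot[10] = tto$sosrpqrruq
  rot[11] = to$sosrpqrruqt
  rot[12] = o$sosrpqrruqtt
  rot[13] = $sosrpqrruqtto
Sorted (with $ < everything):
  sorted[0] = $sosrpqrruqtto
  sorted[1] = o$sosrpqrruqtt
  sorted[2] = osrpqrruqtto$s
  sorted[3] = pqrruqtto$sosr
  sorted[4] = qrruqtto$sosrp
  sorted[5] = qtto$sosrpqrru
  sorted[6] = rpqrruqtto$sos
  sorted[7] = rruqtto$sosrpq
  sorted[8] = ruqtto$sosrpqr
  sorted[9] = sosrpqrruqtto$
  sorted[10] = srpqrruqtto$so
  sorted[11] = to$sosrpqrruqt
  sorted[12] = tto$sosrpqrruq
  sorted[13] = uqtto$sosrpqrr
sorted[7] = rruqtto$sosrpq

Answer: rruqtto$sosrpq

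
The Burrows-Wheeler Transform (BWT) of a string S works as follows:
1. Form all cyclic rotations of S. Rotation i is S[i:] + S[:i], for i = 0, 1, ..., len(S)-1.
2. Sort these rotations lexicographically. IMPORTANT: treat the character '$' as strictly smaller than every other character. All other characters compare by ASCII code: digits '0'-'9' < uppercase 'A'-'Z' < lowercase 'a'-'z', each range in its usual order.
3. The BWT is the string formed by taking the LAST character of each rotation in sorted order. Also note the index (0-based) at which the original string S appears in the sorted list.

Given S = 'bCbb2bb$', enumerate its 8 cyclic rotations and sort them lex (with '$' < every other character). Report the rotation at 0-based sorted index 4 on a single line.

Answer: b2bb$bCb

Derivation:
All 8 rotations (rotation i = S[i:]+S[:i]):
  rot[0] = bCbb2bb$
  rot[1] = Cbb2bb$b
  rot[2] = bb2bb$bC
  rot[3] = b2bb$bCb
  rot[4] = 2bb$bCbb
  rot[5] = bb$bCbb2
  rot[6] = b$bCbb2b
  rot[7] = $bCbb2bb
Sorted (with $ < everything):
  sorted[0] = $bCbb2bb
  sorted[1] = 2bb$bCbb
  sorted[2] = Cbb2bb$b
  sorted[3] = b$bCbb2b
  sorted[4] = b2bb$bCb
  sorted[5] = bCbb2bb$
  sorted[6] = bb$bCbb2
  sorted[7] = bb2bb$bC
sorted[4] = b2bb$bCb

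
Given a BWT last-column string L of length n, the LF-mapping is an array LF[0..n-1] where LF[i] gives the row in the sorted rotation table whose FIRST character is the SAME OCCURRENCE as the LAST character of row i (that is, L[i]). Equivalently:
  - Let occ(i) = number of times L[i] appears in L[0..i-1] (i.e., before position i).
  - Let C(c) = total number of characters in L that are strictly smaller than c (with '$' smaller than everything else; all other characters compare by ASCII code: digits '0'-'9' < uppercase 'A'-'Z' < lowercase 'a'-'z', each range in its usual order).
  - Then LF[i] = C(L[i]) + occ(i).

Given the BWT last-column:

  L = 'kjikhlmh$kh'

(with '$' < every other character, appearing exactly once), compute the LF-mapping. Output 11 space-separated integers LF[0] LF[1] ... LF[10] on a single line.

Answer: 6 5 4 7 1 9 10 2 0 8 3

Derivation:
Char counts: '$':1, 'h':3, 'i':1, 'j':1, 'k':3, 'l':1, 'm':1
C (first-col start): C('$')=0, C('h')=1, C('i')=4, C('j')=5, C('k')=6, C('l')=9, C('m')=10
L[0]='k': occ=0, LF[0]=C('k')+0=6+0=6
L[1]='j': occ=0, LF[1]=C('j')+0=5+0=5
L[2]='i': occ=0, LF[2]=C('i')+0=4+0=4
L[3]='k': occ=1, LF[3]=C('k')+1=6+1=7
L[4]='h': occ=0, LF[4]=C('h')+0=1+0=1
L[5]='l': occ=0, LF[5]=C('l')+0=9+0=9
L[6]='m': occ=0, LF[6]=C('m')+0=10+0=10
L[7]='h': occ=1, LF[7]=C('h')+1=1+1=2
L[8]='$': occ=0, LF[8]=C('$')+0=0+0=0
L[9]='k': occ=2, LF[9]=C('k')+2=6+2=8
L[10]='h': occ=2, LF[10]=C('h')+2=1+2=3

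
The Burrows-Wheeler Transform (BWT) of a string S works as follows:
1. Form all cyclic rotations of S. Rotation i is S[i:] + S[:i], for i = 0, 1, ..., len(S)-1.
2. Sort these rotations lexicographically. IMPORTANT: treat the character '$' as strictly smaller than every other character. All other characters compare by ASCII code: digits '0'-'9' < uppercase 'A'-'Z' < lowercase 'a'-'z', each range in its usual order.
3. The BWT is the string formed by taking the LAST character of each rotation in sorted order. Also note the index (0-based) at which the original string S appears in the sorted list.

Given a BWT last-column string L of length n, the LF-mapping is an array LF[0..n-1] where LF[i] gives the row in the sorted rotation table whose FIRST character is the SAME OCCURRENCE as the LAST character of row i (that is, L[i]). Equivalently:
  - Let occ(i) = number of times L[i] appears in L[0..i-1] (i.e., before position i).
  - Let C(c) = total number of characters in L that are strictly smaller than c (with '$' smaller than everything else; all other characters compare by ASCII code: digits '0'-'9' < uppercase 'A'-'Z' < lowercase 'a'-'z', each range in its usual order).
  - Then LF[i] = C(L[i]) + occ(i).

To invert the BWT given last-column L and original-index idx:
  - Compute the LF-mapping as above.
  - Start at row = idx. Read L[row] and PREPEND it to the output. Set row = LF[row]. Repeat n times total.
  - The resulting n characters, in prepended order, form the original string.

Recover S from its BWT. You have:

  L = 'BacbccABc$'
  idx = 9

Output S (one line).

Answer: ccbBcaAcB$

Derivation:
LF mapping: 2 4 6 5 7 8 1 3 9 0
Walk LF starting at row 9, prepending L[row]:
  step 1: row=9, L[9]='$', prepend. Next row=LF[9]=0
  step 2: row=0, L[0]='B', prepend. Next row=LF[0]=2
  step 3: row=2, L[2]='c', prepend. Next row=LF[2]=6
  step 4: row=6, L[6]='A', prepend. Next row=LF[6]=1
  step 5: row=1, L[1]='a', prepend. Next row=LF[1]=4
  step 6: row=4, L[4]='c', prepend. Next row=LF[4]=7
  step 7: row=7, L[7]='B', prepend. Next row=LF[7]=3
  step 8: row=3, L[3]='b', prepend. Next row=LF[3]=5
  step 9: row=5, L[5]='c', prepend. Next row=LF[5]=8
  step 10: row=8, L[8]='c', prepend. Next row=LF[8]=9
Reversed output: ccbBcaAcB$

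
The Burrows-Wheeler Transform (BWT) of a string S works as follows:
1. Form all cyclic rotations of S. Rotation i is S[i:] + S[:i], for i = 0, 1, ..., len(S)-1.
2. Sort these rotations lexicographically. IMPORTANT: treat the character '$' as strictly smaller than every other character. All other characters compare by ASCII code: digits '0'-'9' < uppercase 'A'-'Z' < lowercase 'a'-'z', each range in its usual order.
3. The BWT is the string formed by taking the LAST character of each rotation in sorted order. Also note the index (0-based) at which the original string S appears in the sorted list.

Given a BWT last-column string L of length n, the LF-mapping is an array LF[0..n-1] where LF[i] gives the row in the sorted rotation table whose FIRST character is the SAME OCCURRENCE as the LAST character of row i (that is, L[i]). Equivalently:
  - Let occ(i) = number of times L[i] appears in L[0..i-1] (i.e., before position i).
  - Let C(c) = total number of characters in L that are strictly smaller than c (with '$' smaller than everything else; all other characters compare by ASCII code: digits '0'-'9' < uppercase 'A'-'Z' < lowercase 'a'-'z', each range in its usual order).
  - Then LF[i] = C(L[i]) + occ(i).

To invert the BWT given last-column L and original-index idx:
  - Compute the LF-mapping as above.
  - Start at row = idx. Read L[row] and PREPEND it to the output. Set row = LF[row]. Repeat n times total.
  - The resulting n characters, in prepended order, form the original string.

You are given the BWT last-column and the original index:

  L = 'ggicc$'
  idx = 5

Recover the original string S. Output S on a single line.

LF mapping: 3 4 5 1 2 0
Walk LF starting at row 5, prepending L[row]:
  step 1: row=5, L[5]='$', prepend. Next row=LF[5]=0
  step 2: row=0, L[0]='g', prepend. Next row=LF[0]=3
  step 3: row=3, L[3]='c', prepend. Next row=LF[3]=1
  step 4: row=1, L[1]='g', prepend. Next row=LF[1]=4
  step 5: row=4, L[4]='c', prepend. Next row=LF[4]=2
  step 6: row=2, L[2]='i', prepend. Next row=LF[2]=5
Reversed output: icgcg$

Answer: icgcg$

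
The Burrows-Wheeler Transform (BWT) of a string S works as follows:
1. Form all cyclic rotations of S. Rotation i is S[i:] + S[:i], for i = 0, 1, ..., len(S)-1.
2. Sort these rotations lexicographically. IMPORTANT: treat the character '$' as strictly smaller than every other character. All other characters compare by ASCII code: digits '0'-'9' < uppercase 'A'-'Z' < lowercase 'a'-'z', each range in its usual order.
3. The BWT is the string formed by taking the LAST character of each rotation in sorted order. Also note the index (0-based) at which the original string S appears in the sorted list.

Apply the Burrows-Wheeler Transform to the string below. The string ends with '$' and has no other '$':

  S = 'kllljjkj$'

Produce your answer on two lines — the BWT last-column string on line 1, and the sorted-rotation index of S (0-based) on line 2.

Answer: jkljj$llk
5

Derivation:
All 9 rotations (rotation i = S[i:]+S[:i]):
  rot[0] = kllljjkj$
  rot[1] = llljjkj$k
  rot[2] = lljjkj$kl
  rot[3] = ljjkj$kll
  rot[4] = jjkj$klll
  rot[5] = jkj$klllj
  rot[6] = kj$kllljj
  rot[7] = j$kllljjk
  rot[8] = $kllljjkj
Sorted (with $ < everything):
  sorted[0] = $kllljjkj  (last char: 'j')
  sorted[1] = j$kllljjk  (last char: 'k')
  sorted[2] = jjkj$klll  (last char: 'l')
  sorted[3] = jkj$klllj  (last char: 'j')
  sorted[4] = kj$kllljj  (last char: 'j')
  sorted[5] = kllljjkj$  (last char: '$')
  sorted[6] = ljjkj$kll  (last char: 'l')
  sorted[7] = lljjkj$kl  (last char: 'l')
  sorted[8] = llljjkj$k  (last char: 'k')
Last column: jkljj$llk
Original string S is at sorted index 5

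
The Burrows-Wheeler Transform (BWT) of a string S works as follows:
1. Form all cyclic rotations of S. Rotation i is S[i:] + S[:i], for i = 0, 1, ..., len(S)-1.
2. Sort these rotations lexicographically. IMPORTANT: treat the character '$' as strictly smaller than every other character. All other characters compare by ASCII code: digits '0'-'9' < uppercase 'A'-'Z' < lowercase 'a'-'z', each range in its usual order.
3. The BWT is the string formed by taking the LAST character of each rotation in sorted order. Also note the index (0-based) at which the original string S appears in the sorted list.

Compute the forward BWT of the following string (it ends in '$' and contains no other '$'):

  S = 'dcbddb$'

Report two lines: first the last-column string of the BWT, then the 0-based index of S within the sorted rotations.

Answer: bdcdd$b
5

Derivation:
All 7 rotations (rotation i = S[i:]+S[:i]):
  rot[0] = dcbddb$
  rot[1] = cbddb$d
  rot[2] = bddb$dc
  rot[3] = ddb$dcb
  rot[4] = db$dcbd
  rot[5] = b$dcbdd
  rot[6] = $dcbddb
Sorted (with $ < everything):
  sorted[0] = $dcbddb  (last char: 'b')
  sorted[1] = b$dcbdd  (last char: 'd')
  sorted[2] = bddb$dc  (last char: 'c')
  sorted[3] = cbddb$d  (last char: 'd')
  sorted[4] = db$dcbd  (last char: 'd')
  sorted[5] = dcbddb$  (last char: '$')
  sorted[6] = ddb$dcb  (last char: 'b')
Last column: bdcdd$b
Original string S is at sorted index 5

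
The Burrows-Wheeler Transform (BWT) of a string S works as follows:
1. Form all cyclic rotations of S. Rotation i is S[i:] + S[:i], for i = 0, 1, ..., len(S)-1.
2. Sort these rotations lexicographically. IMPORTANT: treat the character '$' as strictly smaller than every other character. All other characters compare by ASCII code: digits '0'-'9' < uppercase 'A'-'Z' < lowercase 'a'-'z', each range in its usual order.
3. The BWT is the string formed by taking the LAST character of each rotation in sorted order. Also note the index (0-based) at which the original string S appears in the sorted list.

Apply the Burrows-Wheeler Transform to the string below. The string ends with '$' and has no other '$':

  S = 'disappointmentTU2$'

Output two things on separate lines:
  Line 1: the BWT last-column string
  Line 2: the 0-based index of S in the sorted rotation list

Answer: 2UtTs$modteippainn
5

Derivation:
All 18 rotations (rotation i = S[i:]+S[:i]):
  rot[0] = disappointmentTU2$
  rot[1] = isappointmentTU2$d
  rot[2] = sappointmentTU2$di
  rot[3] = appointmentTU2$dis
  rot[4] = ppointmentTU2$disa
  rot[5] = pointmentTU2$disap
  rot[6] = ointmentTU2$disapp
  rot[7] = intmentTU2$disappo
  rot[8] = ntmentTU2$disappoi
  rot[9] = tmentTU2$disappoin
  rot[10] = mentTU2$disappoint
  rot[11] = entTU2$disappointm
  rot[12] = ntTU2$disappointme
  rot[13] = tTU2$disappointmen
  rot[14] = TU2$disappointment
  rot[15] = U2$disappointmentT
  rot[16] = 2$disappointmentTU
  rot[17] = $disappointmentTU2
Sorted (with $ < everything):
  sorted[0] = $disappointmentTU2  (last char: '2')
  sorted[1] = 2$disappointmentTU  (last char: 'U')
  sorted[2] = TU2$disappointment  (last char: 't')
  sorted[3] = U2$disappointmentT  (last char: 'T')
  sorted[4] = appointmentTU2$dis  (last char: 's')
  sorted[5] = disappointmentTU2$  (last char: '$')
  sorted[6] = entTU2$disappointm  (last char: 'm')
  sorted[7] = intmentTU2$disappo  (last char: 'o')
  sorted[8] = isappointmentTU2$d  (last char: 'd')
  sorted[9] = mentTU2$disappoint  (last char: 't')
  sorted[10] = ntTU2$disappointme  (last char: 'e')
  sorted[11] = ntmentTU2$disappoi  (last char: 'i')
  sorted[12] = ointmentTU2$disapp  (last char: 'p')
  sorted[13] = pointmentTU2$disap  (last char: 'p')
  sorted[14] = ppointmentTU2$disa  (last char: 'a')
  sorted[15] = sappointmentTU2$di  (last char: 'i')
  sorted[16] = tTU2$disappointmen  (last char: 'n')
  sorted[17] = tmentTU2$disappoin  (last char: 'n')
Last column: 2UtTs$modteippainn
Original string S is at sorted index 5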